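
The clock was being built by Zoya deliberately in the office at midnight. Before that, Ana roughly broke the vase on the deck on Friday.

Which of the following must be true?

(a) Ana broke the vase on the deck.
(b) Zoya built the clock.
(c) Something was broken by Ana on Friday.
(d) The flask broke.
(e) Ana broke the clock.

(a), (c)

(a) Entailed — dropping 'on Friday', 'roughly' leaves a sub-description the original still satisfies.
(b) Not entailed — 'was building' is progressive on an accomplishment; it does not entail the completed 'built'.
(c) Entailed — dropping 'roughly', 'on the deck' and generalizing the patient leaves a sub-description the original still satisfies.
(d) Not entailed — the vase is what broke, not the flask.
(e) Not entailed — Ana broke the vase, not the clock; the clock belongs to the building event.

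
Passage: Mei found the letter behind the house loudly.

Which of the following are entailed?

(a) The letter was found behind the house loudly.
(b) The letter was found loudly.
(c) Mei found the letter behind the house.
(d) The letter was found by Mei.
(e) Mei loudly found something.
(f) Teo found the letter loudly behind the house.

(a), (b), (c), (d), (e)

(a) Entailed — generalizing the agent leaves a sub-description the original still satisfies.
(b) Entailed — dropping 'behind the house' and generalizing the agent leaves a sub-description the original still satisfies.
(c) Entailed — the original entails any weakening of itself; this just drops 'loudly'.
(d) Entailed — this follows by dropping conjuncts from the finding event's description.
(e) Entailed — every conjunct here is already in the original finding event.
(f) Not entailed — the passage has Mei finding the letter, not Teo.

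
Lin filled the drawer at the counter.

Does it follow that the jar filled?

Nothing is said about any jar; only the drawer is affected.

no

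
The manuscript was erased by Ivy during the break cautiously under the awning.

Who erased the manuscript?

'Ivy' marks the agent of the erasing event.

Ivy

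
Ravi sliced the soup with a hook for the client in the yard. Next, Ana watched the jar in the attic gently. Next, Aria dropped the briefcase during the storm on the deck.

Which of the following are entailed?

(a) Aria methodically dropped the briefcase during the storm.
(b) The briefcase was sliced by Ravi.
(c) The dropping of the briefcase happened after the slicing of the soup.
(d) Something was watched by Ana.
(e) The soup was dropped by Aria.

(a) Not entailed — 'methodically' adds information not in the original event.
(b) Not entailed — Ravi sliced the soup, not the briefcase; the briefcase belongs to the dropping event.
(c) Entailed — the narrative places the slicing before the dropping.
(d) Entailed — this follows by dropping conjuncts from the watching event's description.
(e) Not entailed — Aria dropped the briefcase, not the soup; the soup belongs to the slicing event.

(c), (d)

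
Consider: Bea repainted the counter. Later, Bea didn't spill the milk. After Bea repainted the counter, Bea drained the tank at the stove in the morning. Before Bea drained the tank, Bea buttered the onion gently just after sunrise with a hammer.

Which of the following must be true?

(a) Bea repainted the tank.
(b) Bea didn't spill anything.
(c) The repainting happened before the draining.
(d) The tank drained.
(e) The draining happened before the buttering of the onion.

(c), (d)

(a) Not entailed — Bea repainted the counter, not the tank; the tank belongs to the draining event.
(b) Not entailed — the original only denies this specific event; Bea may have spilled something else.
(c) Entailed — the narrative places the repainting before the draining.
(d) Entailed — 'Bea drained the tank' is causative; it entails the inchoative 'the tank drained'.
(e) Not entailed — the narrative places the buttering before the draining, not after.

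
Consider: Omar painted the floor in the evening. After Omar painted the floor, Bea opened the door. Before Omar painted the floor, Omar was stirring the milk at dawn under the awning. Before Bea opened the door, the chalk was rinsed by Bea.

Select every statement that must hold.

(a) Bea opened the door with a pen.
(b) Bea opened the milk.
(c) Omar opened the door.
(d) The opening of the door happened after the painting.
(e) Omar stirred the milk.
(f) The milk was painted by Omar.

(a) Not entailed — 'with a pen' adds information not in the original event.
(b) Not entailed — Bea opened the door, not the milk; the milk belongs to the stirring event.
(c) Not entailed — the passage has Bea opening the door, not Omar.
(d) Entailed — the narrative places the painting before the opening.
(e) Entailed — 'stir' is an activity; 'was stirring' entails that some stirring happened, so 'stirred' holds.
(f) Not entailed — Omar painted the floor, not the milk; the milk belongs to the stirring event.

(d), (e)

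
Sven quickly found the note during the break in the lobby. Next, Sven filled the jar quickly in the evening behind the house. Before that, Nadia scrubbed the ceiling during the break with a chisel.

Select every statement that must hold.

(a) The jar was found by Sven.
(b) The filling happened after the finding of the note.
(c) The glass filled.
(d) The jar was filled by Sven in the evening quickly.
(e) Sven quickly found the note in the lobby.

(b), (d), (e)

(a) Not entailed — Sven found the note, not the jar; the jar belongs to the filling event.
(b) Entailed — the narrative places the finding before the filling.
(c) Not entailed — the jar is what filled, not the glass.
(d) Entailed — dropping 'behind the house' leaves a sub-description the original still satisfies.
(e) Entailed — every conjunct here is already in the original finding event.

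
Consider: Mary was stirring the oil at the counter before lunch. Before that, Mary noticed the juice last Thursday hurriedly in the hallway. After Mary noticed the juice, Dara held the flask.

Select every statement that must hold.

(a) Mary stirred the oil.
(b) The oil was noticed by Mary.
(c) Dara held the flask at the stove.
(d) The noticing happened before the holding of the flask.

(a), (d)

(a) Entailed — 'stir' is an activity; 'was stirring' entails that some stirring happened, so 'stirred' holds.
(b) Not entailed — Mary noticed the juice, not the oil; the oil belongs to the stirring event.
(c) Not entailed — 'at the stove' adds information not in the original event.
(d) Entailed — the narrative places the noticing before the holding.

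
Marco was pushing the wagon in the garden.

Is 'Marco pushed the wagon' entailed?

yes

'push' is atelic; if Marco was pushing the wagon, then Marco pushed the wagon (for some time).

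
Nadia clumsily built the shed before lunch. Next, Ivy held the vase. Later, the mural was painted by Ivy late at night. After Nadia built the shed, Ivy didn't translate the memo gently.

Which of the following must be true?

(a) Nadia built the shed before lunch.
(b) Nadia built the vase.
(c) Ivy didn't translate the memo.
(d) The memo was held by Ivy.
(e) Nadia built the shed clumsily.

(a), (e)

(a) Entailed — dropping 'clumsily' leaves a sub-description the original still satisfies.
(b) Not entailed — Nadia built the shed, not the vase; the vase belongs to the holding event.
(c) Not entailed — dropping 'gently' under negation is not valid — the original leaves open that Ivy translated the memo some other way.
(d) Not entailed — Ivy held the vase, not the memo; the memo belongs to the translating event.
(e) Entailed — the original entails any weakening of itself; this just drops 'before lunch'.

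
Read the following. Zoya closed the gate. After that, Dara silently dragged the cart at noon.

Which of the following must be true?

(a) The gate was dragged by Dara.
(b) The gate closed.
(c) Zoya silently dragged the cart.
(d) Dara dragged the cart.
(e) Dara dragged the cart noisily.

(a) Not entailed — Dara dragged the cart, not the gate; the gate belongs to the closing event.
(b) Entailed — 'Zoya closed the gate' is causative; it entails the inchoative 'the gate closed'.
(c) Not entailed — the passage has Dara dragging the cart, not Zoya.
(d) Entailed — dropping 'at noon', 'silently' leaves a sub-description the original still satisfies.
(e) Not entailed — 'noisily' adds a manner not in (and inconsistent with) the original.

(b), (d)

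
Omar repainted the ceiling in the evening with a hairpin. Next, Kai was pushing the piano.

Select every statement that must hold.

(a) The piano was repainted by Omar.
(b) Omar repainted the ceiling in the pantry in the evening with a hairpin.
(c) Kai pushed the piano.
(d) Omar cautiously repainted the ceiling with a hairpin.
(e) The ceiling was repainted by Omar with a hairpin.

(a) Not entailed — Omar repainted the ceiling, not the piano; the piano belongs to the pushing event.
(b) Not entailed — 'in the pantry' adds information not in the original event.
(c) Entailed — 'push' is an activity; 'was pushing' entails that some pushing happened, so 'pushed' holds.
(d) Not entailed — 'cautiously' adds information not in the original event.
(e) Entailed — the original entails any weakening of itself; this just drops 'in the evening'.

(c), (e)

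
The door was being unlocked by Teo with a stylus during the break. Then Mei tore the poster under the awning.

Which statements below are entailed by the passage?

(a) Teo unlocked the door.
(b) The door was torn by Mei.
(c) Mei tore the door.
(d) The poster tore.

(d)

(a) Not entailed — 'was unlocking' is progressive on an accomplishment; it does not entail the completed 'unlocked'.
(b) Not entailed — Mei tore the poster, not the door; the door belongs to the unlocking event.
(c) Not entailed — Mei tore the poster, not the door; the door belongs to the unlocking event.
(d) Entailed — 'Mei tore the poster' is causative; it entails the inchoative 'the poster tore'.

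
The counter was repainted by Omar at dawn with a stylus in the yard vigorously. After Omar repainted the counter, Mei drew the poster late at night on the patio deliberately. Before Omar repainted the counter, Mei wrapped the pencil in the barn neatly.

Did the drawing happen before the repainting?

The narrative orders the repainting before the drawing.

no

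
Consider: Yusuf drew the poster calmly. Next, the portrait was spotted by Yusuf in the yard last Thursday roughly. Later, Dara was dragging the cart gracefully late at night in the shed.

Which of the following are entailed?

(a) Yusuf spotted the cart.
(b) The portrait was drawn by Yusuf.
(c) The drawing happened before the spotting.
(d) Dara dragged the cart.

(a) Not entailed — Yusuf spotted the portrait, not the cart; the cart belongs to the dragging event.
(b) Not entailed — Yusuf drew the poster, not the portrait; the portrait belongs to the spotting event.
(c) Entailed — the narrative places the drawing before the spotting.
(d) Entailed — 'drag' is an activity; 'was dragging' entails that some dragging happened, so 'dragged' holds.

(c), (d)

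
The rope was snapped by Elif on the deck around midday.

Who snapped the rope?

Elif

'Elif' marks the agent of the snapping event.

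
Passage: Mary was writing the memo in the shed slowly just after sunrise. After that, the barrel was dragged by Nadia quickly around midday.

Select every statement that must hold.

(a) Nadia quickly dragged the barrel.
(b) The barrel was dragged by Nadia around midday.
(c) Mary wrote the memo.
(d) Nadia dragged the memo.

(a), (b)

(a) Entailed — this follows by dropping conjuncts from the dragging event's description.
(b) Entailed — this follows by dropping conjuncts from the dragging event's description.
(c) Not entailed — 'was writing' is progressive on an accomplishment; it does not entail the completed 'wrote'.
(d) Not entailed — Nadia dragged the barrel, not the memo; the memo belongs to the writing event.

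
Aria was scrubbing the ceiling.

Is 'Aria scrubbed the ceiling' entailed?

yes

'scrub' is atelic; if Aria was scrubbing the ceiling, then Aria scrubbed the ceiling (for some time).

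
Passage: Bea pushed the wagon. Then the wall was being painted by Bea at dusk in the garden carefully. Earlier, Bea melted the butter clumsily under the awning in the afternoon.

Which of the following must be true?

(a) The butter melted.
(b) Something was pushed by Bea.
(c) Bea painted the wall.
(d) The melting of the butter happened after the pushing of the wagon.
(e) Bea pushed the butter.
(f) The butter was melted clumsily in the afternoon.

(a) Entailed — 'Bea melted the butter' is causative; it entails the inchoative 'the butter melted'.
(b) Entailed — generalizing the patient leaves a sub-description the original still satisfies.
(c) Not entailed — 'was painting' is progressive on an accomplishment; it does not entail the completed 'painted'.
(d) Not entailed — the narrative doesn't order the pushing relative to the melting.
(e) Not entailed — Bea pushed the wagon, not the butter; the butter belongs to the melting event.
(f) Entailed — this follows by dropping conjuncts from the melting event's description.

(a), (b), (f)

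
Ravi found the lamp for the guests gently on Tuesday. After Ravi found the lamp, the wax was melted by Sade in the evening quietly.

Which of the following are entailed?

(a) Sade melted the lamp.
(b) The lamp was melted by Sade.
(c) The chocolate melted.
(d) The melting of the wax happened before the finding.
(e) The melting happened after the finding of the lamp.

(e)

(a) Not entailed — Sade melted the wax, not the lamp; the lamp belongs to the finding event.
(b) Not entailed — Sade melted the wax, not the lamp; the lamp belongs to the finding event.
(c) Not entailed — the wax is what melted, not the chocolate.
(d) Not entailed — the narrative places the finding before the melting, not after.
(e) Entailed — the narrative places the finding before the melting.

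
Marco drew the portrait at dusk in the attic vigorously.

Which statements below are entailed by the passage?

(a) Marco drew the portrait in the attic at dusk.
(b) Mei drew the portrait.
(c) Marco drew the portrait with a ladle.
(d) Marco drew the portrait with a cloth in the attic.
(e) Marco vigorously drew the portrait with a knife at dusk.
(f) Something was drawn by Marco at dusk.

(a), (f)

(a) Entailed — dropping 'vigorously' leaves a sub-description the original still satisfies.
(b) Not entailed — the passage has Marco drawing the portrait, not Mei.
(c) Not entailed — 'with a ladle' adds information not in the original event.
(d) Not entailed — 'with a cloth' adds information not in the original event.
(e) Not entailed — 'with a knife' adds information not in the original event.
(f) Entailed — dropping 'vigorously', 'in the attic' and generalizing the patient leaves a sub-description the original still satisfies.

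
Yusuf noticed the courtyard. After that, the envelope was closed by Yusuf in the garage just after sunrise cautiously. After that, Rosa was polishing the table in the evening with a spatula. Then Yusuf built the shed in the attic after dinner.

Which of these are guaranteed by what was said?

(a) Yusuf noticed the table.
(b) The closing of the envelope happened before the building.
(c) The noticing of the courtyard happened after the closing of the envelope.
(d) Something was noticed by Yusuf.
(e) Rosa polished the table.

(a) Not entailed — Yusuf noticed the courtyard, not the table; the table belongs to the polishing event.
(b) Entailed — the narrative places the closing before the building.
(c) Not entailed — the narrative places the noticing before the closing, not after.
(d) Entailed — this follows by dropping conjuncts from the noticing event's description.
(e) Entailed — 'polish' is an activity; 'was polishing' entails that some polishing happened, so 'polished' holds.

(b), (d), (e)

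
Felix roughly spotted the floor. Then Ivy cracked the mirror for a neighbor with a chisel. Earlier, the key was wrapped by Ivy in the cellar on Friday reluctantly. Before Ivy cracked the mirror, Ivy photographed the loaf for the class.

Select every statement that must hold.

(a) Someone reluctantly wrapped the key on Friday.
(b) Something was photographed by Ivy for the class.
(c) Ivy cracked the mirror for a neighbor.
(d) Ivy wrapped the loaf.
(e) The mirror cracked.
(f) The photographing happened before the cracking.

(a), (b), (c), (e), (f)

(a) Entailed — the original entails any weakening of itself; this just drops 'in the cellar' and generalizes the agent.
(b) Entailed — the original entails any weakening of itself; this just generalizes the patient.
(c) Entailed — this follows by dropping conjuncts from the cracking event's description.
(d) Not entailed — Ivy wrapped the key, not the loaf; the loaf belongs to the photographing event.
(e) Entailed — 'Ivy cracked the mirror' is causative; it entails the inchoative 'the mirror cracked'.
(f) Entailed — the narrative places the photographing before the cracking.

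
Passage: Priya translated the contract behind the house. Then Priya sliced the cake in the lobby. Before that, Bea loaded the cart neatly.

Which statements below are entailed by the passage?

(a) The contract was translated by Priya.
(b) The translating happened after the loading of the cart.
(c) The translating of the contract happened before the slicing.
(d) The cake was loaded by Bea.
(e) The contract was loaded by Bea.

(a) Entailed — dropping 'behind the house' leaves a sub-description the original still satisfies.
(b) Not entailed — the narrative doesn't order the loading relative to the translating.
(c) Entailed — the narrative places the translating before the slicing.
(d) Not entailed — Bea loaded the cart, not the cake; the cake belongs to the slicing event.
(e) Not entailed — Bea loaded the cart, not the contract; the contract belongs to the translating event.

(a), (c)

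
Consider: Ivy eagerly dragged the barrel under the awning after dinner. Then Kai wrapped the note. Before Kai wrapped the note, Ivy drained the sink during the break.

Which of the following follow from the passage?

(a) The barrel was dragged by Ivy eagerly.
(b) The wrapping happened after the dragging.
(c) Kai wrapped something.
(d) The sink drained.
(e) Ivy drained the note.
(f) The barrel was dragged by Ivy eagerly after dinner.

(a), (b), (c), (d), (f)

(a) Entailed — every conjunct here is already in the original dragging event.
(b) Entailed — the narrative places the dragging before the wrapping.
(c) Entailed — this follows by dropping conjuncts from the wrapping event's description.
(d) Entailed — 'Ivy drained the sink' is causative; it entails the inchoative 'the sink drained'.
(e) Not entailed — Ivy drained the sink, not the note; the note belongs to the wrapping event.
(f) Entailed — this follows by dropping conjuncts from the dragging event's description.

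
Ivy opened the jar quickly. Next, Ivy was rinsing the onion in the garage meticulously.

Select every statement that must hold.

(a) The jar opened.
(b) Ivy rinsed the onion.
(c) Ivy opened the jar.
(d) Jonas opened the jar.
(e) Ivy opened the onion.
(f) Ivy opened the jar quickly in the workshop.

(a) Entailed — 'Ivy opened the jar' is causative; it entails the inchoative 'the jar opened'.
(b) Entailed — 'rinse' is an activity; 'was rinsing' entails that some rinsing happened, so 'rinsed' holds.
(c) Entailed — the original entails any weakening of itself; this just drops 'quickly'.
(d) Not entailed — the passage has Ivy opening the jar, not Jonas.
(e) Not entailed — Ivy opened the jar, not the onion; the onion belongs to the rinsing event.
(f) Not entailed — 'in the workshop' adds information not in the original event.

(a), (b), (c)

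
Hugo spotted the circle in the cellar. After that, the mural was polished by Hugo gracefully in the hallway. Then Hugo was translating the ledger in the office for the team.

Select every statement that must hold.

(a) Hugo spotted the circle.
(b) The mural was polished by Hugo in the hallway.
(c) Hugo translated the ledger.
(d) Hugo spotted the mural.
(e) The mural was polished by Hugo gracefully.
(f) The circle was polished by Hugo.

(a), (b), (e)

(a) Entailed — this follows by dropping conjuncts from the spotting event's description.
(b) Entailed — every conjunct here is already in the original polishing event.
(c) Not entailed — 'was translating' is progressive on an accomplishment; it does not entail the completed 'translated'.
(d) Not entailed — Hugo spotted the circle, not the mural; the mural belongs to the polishing event.
(e) Entailed — this follows by dropping conjuncts from the polishing event's description.
(f) Not entailed — Hugo polished the mural, not the circle; the circle belongs to the spotting event.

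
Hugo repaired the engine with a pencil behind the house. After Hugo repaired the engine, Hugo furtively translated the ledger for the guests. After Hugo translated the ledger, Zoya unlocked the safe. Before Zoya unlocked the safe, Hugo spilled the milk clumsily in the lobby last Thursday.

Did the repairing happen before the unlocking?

The narrative orders the repairing before the unlocking.

yes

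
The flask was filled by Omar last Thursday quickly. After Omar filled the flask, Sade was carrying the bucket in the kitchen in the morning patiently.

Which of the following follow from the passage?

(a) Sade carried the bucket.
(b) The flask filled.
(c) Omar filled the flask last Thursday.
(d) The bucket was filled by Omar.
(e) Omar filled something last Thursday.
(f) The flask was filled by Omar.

(a) Entailed — 'carry' is an activity; 'was carrying' entails that some carrying happened, so 'carried' holds.
(b) Entailed — 'Omar filled the flask' is causative; it entails the inchoative 'the flask filled'.
(c) Entailed — dropping 'quickly' leaves a sub-description the original still satisfies.
(d) Not entailed — Omar filled the flask, not the bucket; the bucket belongs to the carrying event.
(e) Entailed — dropping 'quickly' and generalizing the patient leaves a sub-description the original still satisfies.
(f) Entailed — every conjunct here is already in the original filling event.

(a), (b), (c), (e), (f)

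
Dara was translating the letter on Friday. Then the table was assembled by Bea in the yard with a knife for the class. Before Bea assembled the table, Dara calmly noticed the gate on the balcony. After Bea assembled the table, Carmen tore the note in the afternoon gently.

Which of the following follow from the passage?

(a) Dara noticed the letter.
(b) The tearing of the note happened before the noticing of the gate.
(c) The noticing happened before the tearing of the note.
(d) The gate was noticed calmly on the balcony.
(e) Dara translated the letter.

(a) Not entailed — Dara noticed the gate, not the letter; the letter belongs to the translating event.
(b) Not entailed — the narrative places the noticing before the tearing, not after.
(c) Entailed — the narrative places the noticing before the tearing.
(d) Entailed — this follows by dropping conjuncts from the noticing event's description.
(e) Not entailed — 'was translating' is progressive on an accomplishment; it does not entail the completed 'translated'.

(c), (d)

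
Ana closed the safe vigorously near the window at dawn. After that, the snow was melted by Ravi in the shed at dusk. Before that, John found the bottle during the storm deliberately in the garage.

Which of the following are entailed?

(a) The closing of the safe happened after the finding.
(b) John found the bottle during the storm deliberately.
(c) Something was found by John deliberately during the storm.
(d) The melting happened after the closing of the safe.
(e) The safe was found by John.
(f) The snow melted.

(a) Not entailed — the narrative doesn't order the finding relative to the closing.
(b) Entailed — dropping 'in the garage' leaves a sub-description the original still satisfies.
(c) Entailed — every conjunct here is already in the original finding event.
(d) Entailed — the narrative places the closing before the melting.
(e) Not entailed — John found the bottle, not the safe; the safe belongs to the closing event.
(f) Entailed — 'Ravi melted the snow' is causative; it entails the inchoative 'the snow melted'.

(b), (c), (d), (f)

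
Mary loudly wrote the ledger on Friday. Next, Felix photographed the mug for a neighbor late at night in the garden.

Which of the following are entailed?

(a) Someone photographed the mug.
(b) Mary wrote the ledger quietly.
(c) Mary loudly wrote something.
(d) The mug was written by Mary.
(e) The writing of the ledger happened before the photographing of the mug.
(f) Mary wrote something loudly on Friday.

(a) Entailed — this follows by dropping conjuncts from the photographing event's description.
(b) Not entailed — 'quietly' adds a manner not in (and inconsistent with) the original.
(c) Entailed — dropping 'on Friday' and generalizing the patient leaves a sub-description the original still satisfies.
(d) Not entailed — Mary wrote the ledger, not the mug; the mug belongs to the photographing event.
(e) Entailed — the narrative places the writing before the photographing.
(f) Entailed — this follows by dropping conjuncts from the writing event's description.

(a), (c), (e), (f)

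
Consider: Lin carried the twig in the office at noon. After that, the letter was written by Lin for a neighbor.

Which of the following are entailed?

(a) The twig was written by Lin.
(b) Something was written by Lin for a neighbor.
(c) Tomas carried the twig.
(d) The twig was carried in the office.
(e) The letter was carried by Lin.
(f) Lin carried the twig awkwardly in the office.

(a) Not entailed — Lin wrote the letter, not the twig; the twig belongs to the carrying event.
(b) Entailed — this follows by dropping conjuncts from the writing event's description.
(c) Not entailed — the passage has Lin carrying the twig, not Tomas.
(d) Entailed — dropping 'at noon' and generalizing the agent leaves a sub-description the original still satisfies.
(e) Not entailed — Lin carried the twig, not the letter; the letter belongs to the writing event.
(f) Not entailed — 'awkwardly' adds information not in the original event.

(b), (d)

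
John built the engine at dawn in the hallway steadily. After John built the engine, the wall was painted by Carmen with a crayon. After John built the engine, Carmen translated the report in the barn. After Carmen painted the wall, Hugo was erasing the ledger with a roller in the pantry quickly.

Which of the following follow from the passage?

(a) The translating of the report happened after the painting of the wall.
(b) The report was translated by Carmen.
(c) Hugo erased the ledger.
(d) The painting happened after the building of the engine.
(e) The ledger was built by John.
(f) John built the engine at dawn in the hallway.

(b), (d), (f)

(a) Not entailed — the narrative doesn't order the painting relative to the translating.
(b) Entailed — the original entails any weakening of itself; this just drops 'in the barn'.
(c) Not entailed — 'was erasing' is progressive on an accomplishment; it does not entail the completed 'erased'.
(d) Entailed — the narrative places the building before the painting.
(e) Not entailed — John built the engine, not the ledger; the ledger belongs to the erasing event.
(f) Entailed — dropping 'steadily' leaves a sub-description the original still satisfies.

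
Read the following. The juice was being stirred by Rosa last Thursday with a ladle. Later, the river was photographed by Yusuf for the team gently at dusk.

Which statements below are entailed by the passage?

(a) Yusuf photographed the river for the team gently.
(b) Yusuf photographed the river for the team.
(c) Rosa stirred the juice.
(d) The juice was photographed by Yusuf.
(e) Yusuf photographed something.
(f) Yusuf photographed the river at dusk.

(a) Entailed — the original entails any weakening of itself; this just drops 'at dusk'.
(b) Entailed — dropping 'gently', 'at dusk' leaves a sub-description the original still satisfies.
(c) Entailed — 'stir' is an activity; 'was stirring' entails that some stirring happened, so 'stirred' holds.
(d) Not entailed — Yusuf photographed the river, not the juice; the juice belongs to the stirring event.
(e) Entailed — this follows by dropping conjuncts from the photographing event's description.
(f) Entailed — every conjunct here is already in the original photographing event.

(a), (b), (c), (e), (f)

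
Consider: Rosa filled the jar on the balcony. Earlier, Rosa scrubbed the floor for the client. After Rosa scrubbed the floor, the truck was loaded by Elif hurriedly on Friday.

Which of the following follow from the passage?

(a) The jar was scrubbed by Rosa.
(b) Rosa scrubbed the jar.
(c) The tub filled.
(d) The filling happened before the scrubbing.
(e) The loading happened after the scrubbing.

(a) Not entailed — Rosa scrubbed the floor, not the jar; the jar belongs to the filling event.
(b) Not entailed — Rosa scrubbed the floor, not the jar; the jar belongs to the filling event.
(c) Not entailed — the jar is what filled, not the tub.
(d) Not entailed — the narrative places the scrubbing before the filling, not after.
(e) Entailed — the narrative places the scrubbing before the loading.

(e)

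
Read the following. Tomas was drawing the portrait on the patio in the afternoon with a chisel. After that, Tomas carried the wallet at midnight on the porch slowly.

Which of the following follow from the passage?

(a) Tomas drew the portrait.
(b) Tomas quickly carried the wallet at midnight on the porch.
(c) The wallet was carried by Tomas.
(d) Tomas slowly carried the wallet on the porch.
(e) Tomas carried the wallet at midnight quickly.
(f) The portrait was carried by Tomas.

(a) Not entailed — 'was drawing' is progressive on an accomplishment; it does not entail the completed 'drew'.
(b) Not entailed — 'quickly' adds a manner not in (and inconsistent with) the original.
(c) Entailed — this follows by dropping conjuncts from the carrying event's description.
(d) Entailed — the original entails any weakening of itself; this just drops 'at midnight'.
(e) Not entailed — 'quickly' adds a manner not in (and inconsistent with) the original.
(f) Not entailed — Tomas carried the wallet, not the portrait; the portrait belongs to the drawing event.

(c), (d)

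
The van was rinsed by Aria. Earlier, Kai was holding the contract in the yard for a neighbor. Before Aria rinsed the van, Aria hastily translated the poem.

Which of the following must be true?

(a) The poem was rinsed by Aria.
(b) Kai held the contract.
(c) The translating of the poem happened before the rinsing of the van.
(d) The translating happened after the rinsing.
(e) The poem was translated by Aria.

(b), (c), (e)

(a) Not entailed — Aria rinsed the van, not the poem; the poem belongs to the translating event.
(b) Entailed — 'hold' is an activity; 'was holding' entails that some holding happened, so 'held' holds.
(c) Entailed — the narrative places the translating before the rinsing.
(d) Not entailed — the narrative places the translating before the rinsing, not after.
(e) Entailed — the original entails any weakening of itself; this just drops 'hastily'.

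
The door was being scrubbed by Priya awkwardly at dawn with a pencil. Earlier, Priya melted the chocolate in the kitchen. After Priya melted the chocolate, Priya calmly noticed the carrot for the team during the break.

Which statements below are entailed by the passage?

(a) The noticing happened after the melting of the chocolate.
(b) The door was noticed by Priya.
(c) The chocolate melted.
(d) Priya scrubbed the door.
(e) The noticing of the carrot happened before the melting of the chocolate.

(a), (c), (d)

(a) Entailed — the narrative places the melting before the noticing.
(b) Not entailed — Priya noticed the carrot, not the door; the door belongs to the scrubbing event.
(c) Entailed — 'Priya melted the chocolate' is causative; it entails the inchoative 'the chocolate melted'.
(d) Entailed — 'scrub' is an activity; 'was scrubbing' entails that some scrubbing happened, so 'scrubbed' holds.
(e) Not entailed — the narrative places the melting before the noticing, not after.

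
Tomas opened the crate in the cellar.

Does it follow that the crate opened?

yes

'Tomas opened the crate' is the causative; it entails the inchoative 'the crate opened'.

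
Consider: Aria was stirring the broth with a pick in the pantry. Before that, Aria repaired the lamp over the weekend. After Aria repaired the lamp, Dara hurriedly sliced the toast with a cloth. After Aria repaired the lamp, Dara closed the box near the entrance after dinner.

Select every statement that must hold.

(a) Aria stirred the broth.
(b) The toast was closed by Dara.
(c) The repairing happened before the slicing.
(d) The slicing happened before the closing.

(a) Entailed — 'stir' is an activity; 'was stirring' entails that some stirring happened, so 'stirred' holds.
(b) Not entailed — Dara closed the box, not the toast; the toast belongs to the slicing event.
(c) Entailed — the narrative places the repairing before the slicing.
(d) Not entailed — the narrative doesn't order the slicing relative to the closing.

(a), (c)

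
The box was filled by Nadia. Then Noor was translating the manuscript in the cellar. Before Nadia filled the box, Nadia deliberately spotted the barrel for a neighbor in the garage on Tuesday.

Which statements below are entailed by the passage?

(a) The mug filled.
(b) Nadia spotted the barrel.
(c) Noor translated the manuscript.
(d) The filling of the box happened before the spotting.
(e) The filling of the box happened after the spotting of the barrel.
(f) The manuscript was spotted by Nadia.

(b), (e)

(a) Not entailed — the box is what filled, not the mug.
(b) Entailed — every conjunct here is already in the original spotting event.
(c) Not entailed — 'was translating' is progressive on an accomplishment; it does not entail the completed 'translated'.
(d) Not entailed — the narrative places the spotting before the filling, not after.
(e) Entailed — the narrative places the spotting before the filling.
(f) Not entailed — Nadia spotted the barrel, not the manuscript; the manuscript belongs to the translating event.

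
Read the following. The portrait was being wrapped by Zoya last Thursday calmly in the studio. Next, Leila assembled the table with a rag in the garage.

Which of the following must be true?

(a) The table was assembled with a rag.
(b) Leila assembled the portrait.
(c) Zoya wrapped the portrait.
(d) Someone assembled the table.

(a) Entailed — every conjunct here is already in the original assembling event.
(b) Not entailed — Leila assembled the table, not the portrait; the portrait belongs to the wrapping event.
(c) Not entailed — 'was wrapping' is progressive on an accomplishment; it does not entail the completed 'wrapped'.
(d) Entailed — every conjunct here is already in the original assembling event.

(a), (d)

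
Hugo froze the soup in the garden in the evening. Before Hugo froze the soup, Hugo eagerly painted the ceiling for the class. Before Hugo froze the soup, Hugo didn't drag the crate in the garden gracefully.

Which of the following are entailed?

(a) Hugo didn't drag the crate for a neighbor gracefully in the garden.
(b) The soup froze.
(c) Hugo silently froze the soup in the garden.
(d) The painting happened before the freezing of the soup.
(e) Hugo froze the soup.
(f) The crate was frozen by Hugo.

(a) Entailed — under negation, adding a further restriction is entailed: if no such dragging event occurred, none occurred for a neighbor either.
(b) Entailed — 'Hugo froze the soup' is causative; it entails the inchoative 'the soup froze'.
(c) Not entailed — 'silently' adds information not in the original event.
(d) Entailed — the narrative places the painting before the freezing.
(e) Entailed — dropping 'in the garden', 'in the evening' leaves a sub-description the original still satisfies.
(f) Not entailed — Hugo froze the soup, not the crate; the crate belongs to the dragging event.

(a), (b), (d), (e)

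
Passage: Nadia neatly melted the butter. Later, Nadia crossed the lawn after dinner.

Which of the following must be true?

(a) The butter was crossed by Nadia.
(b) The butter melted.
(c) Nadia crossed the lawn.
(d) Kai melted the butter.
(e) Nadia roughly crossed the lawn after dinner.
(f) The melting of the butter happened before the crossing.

(b), (c), (f)

(a) Not entailed — Nadia crossed the lawn, not the butter; the butter belongs to the melting event.
(b) Entailed — 'Nadia melted the butter' is causative; it entails the inchoative 'the butter melted'.
(c) Entailed — this follows by dropping conjuncts from the crossing event's description.
(d) Not entailed — the passage has Nadia melting the butter, not Kai.
(e) Not entailed — 'roughly' adds information not in the original event.
(f) Entailed — the narrative places the melting before the crossing.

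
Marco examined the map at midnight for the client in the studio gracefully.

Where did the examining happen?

in the studio

'in the studio' marks the location of the examining event.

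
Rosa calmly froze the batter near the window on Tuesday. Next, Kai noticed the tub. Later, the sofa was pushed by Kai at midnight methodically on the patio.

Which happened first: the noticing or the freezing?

the freezing

The connectives place the freezing before the noticing.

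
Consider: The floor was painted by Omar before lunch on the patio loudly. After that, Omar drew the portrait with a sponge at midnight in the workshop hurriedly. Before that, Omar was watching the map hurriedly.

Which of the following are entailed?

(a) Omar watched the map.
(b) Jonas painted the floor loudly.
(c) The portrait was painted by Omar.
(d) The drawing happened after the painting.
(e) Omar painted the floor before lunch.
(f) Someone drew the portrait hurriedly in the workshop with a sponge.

(a) Entailed — 'watch' is an activity; 'was watching' entails that some watching happened, so 'watched' holds.
(b) Not entailed — the passage has Omar painting the floor, not Jonas.
(c) Not entailed — Omar painted the floor, not the portrait; the portrait belongs to the drawing event.
(d) Entailed — the narrative places the painting before the drawing.
(e) Entailed — dropping 'loudly', 'on the patio' leaves a sub-description the original still satisfies.
(f) Entailed — dropping 'at midnight' and generalizing the agent leaves a sub-description the original still satisfies.

(a), (d), (e), (f)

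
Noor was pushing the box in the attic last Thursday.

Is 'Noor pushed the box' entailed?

yes

'push' is atelic; if Noor was pushing the box, then Noor pushed the box (for some time).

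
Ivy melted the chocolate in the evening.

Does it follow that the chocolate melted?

'Ivy melted the chocolate' is the causative; it entails the inchoative 'the chocolate melted'.

yes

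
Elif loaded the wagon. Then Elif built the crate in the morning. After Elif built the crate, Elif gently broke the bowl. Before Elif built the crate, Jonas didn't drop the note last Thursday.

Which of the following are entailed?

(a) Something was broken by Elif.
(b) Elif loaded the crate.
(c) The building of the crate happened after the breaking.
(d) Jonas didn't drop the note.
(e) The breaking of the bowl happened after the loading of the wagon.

(a), (e)

(a) Entailed — this follows by dropping conjuncts from the breaking event's description.
(b) Not entailed — Elif loaded the wagon, not the crate; the crate belongs to the building event.
(c) Not entailed — the narrative places the building before the breaking, not after.
(d) Not entailed — dropping 'last Thursday' under negation is not valid — the original leaves open that Jonas dropped the note some other way.
(e) Entailed — the narrative places the loading before the breaking.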